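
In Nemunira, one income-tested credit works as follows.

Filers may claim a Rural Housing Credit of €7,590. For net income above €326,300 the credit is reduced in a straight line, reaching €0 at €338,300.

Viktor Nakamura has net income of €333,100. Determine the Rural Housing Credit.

Rural Housing Credit: €333,100 is €6,800 into a €12,000 phase-out range, leaving 5,200/12,000 of the credit: €7,590 × 5,200/12,000 = €3,289.

€3,289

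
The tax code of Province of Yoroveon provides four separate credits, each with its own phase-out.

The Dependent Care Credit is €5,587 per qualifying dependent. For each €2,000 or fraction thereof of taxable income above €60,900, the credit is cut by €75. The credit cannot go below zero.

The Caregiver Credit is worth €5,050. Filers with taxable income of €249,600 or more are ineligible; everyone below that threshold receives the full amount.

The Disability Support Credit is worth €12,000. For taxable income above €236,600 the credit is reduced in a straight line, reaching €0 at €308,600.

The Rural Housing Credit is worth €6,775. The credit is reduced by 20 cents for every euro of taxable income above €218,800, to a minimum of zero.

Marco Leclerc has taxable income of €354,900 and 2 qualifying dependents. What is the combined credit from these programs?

Dependent Care Credit: base = 2 × €5,587 = €11,174. income exceeds €60,900 by €294,000, which is 147 full-or-partial €2,000 increments; reduction = 147 × €75 = €11,025, leaving €149.
Caregiver Credit: €354,900 meets or exceeds the €249,600 cutoff, so the credit is €0.
Disability Support Credit: €354,900 is at or above €308,600, so the credit is €0.
Rural Housing Credit: 20% of the €136,100 excess over €218,800 is €27,220 ≥ base, so the credit is €0.
Total: €149 + €0 + €0 + €0 = €149.

€149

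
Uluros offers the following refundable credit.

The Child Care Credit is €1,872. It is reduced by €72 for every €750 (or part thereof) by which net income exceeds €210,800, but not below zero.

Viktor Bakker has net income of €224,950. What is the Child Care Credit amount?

€504

Child Care Credit: income exceeds €210,800 by €14,150, which is 19 full-or-partial €750 increments; reduction = 19 × €72 = €1,368, leaving €504.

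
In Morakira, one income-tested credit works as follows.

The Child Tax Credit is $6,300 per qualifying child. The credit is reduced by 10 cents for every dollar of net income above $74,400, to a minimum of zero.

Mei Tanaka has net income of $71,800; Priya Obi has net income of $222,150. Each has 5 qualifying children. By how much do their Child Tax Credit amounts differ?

Mei ($71,800): Child Tax Credit: base = 5 × $6,300 = $31,500. $71,800 is at or below the $74,400 threshold, so the full $31,500 applies.
Priya ($222,150): Child Tax Credit: base = 5 × $6,300 = $31,500. 10% of the $147,750 excess over $74,400 is $14,775; credit = $31,500 − $14,775 = $16,725.
Difference: |$31,500 − $16,725| = $14,775.

$14,775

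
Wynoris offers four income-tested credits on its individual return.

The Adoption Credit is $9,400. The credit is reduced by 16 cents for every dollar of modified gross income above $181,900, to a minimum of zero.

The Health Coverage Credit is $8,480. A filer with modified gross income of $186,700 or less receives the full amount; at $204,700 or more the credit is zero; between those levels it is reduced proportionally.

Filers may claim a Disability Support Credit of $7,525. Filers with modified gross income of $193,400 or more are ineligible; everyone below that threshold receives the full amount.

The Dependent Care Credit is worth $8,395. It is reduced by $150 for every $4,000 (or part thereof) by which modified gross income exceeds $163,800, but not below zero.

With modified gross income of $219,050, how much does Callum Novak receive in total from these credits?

Adoption Credit: 16% of the $37,150 excess over $181,900 is $5,944; credit = $9,400 − $5,944 = $3,456.
Health Coverage Credit: $219,050 is at or above $204,700, so the credit is $0.
Disability Support Credit: $219,050 meets or exceeds the $193,400 cutoff, so the credit is $0.
Dependent Care Credit: income exceeds $163,800 by $55,250, which is 14 full-or-partial $4,000 increments; reduction = 14 × $150 = $2,100, leaving $6,295.
Total: $3,456 + $0 + $0 + $6,295 = $9,751.

$9,751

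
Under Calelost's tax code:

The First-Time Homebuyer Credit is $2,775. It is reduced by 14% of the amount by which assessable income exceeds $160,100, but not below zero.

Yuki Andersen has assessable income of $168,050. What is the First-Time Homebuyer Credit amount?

$1,662

First-Time Homebuyer Credit: 14% of the $7,950 excess over $160,100 is $1,113; credit = $2,775 − $1,113 = $1,662.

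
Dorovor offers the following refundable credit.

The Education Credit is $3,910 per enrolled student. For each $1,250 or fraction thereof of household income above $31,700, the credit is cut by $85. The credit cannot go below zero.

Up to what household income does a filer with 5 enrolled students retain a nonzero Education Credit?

$317,950

Full credit = 5 × $3,910 = $19,550.
After 229 increments the reduction is 229 × $85 = $19,465, leaving $85; one more increment wipes it out. Increment 229 ends at excess 229 × $1,250 = $286,250, so the highest qualifying income is $31,700 + $286,250 = $317,950.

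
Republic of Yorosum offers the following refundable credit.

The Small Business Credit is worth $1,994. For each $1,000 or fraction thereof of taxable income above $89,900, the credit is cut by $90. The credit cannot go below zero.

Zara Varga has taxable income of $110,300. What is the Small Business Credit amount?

$104

Small Business Credit: income exceeds $89,900 by $20,400, which is 21 full-or-partial $1,000 increments; reduction = 21 × $90 = $1,890, leaving $104.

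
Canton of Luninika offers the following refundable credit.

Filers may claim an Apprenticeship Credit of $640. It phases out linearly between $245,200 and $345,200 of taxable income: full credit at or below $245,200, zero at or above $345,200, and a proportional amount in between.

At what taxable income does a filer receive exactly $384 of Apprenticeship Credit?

$384 is 384/640 of the full $640, so 256/640 of the $100,000 range has been used: income = $245,200 + $100,000 × 256/640 = $285,200.

$285,200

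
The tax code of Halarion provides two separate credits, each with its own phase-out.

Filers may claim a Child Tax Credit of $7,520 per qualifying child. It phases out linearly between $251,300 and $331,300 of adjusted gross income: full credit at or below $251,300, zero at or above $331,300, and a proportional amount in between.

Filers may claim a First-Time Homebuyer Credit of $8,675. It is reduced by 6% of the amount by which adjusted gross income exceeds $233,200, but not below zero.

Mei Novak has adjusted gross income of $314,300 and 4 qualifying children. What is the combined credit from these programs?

$10,201

Child Tax Credit: base = 4 × $7,520 = $30,080. $314,300 is $63,000 into a $80,000 phase-out range, leaving 17,000/80,000 of the credit: $30,080 × 17,000/80,000 = $6,392.
First-Time Homebuyer Credit: 6% of the $81,100 excess over $233,200 is $4,866; credit = $8,675 − $4,866 = $3,809.
Total: $6,392 + $3,809 = $10,201.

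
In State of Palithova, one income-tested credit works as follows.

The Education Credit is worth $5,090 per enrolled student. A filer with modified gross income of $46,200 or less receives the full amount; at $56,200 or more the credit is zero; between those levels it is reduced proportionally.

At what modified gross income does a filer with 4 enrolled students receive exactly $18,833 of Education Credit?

$46,950

Full credit = 4 × $5,090 = $20,360.
$18,833 is 18,833/20,360 of the full $20,360, so 1,527/20,360 of the $10,000 range has been used: income = $46,200 + $10,000 × 1,527/20,360 = $46,950.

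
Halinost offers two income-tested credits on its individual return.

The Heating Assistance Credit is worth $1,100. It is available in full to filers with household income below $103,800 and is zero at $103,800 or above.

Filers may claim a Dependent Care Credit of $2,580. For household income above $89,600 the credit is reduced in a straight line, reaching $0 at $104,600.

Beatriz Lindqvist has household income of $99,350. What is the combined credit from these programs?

Heating Assistance Credit: $99,350 is below the $103,800 cutoff, so the full $1,100 applies.
Dependent Care Credit: $99,350 is $9,750 into a $15,000 phase-out range, leaving 5,250/15,000 of the credit: $2,580 × 5,250/15,000 = $903.
Total: $1,100 + $903 = $2,003.

$2,003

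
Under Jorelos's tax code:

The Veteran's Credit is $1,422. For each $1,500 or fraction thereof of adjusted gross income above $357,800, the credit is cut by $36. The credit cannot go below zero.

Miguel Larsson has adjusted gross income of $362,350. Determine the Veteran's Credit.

Veteran's Credit: income exceeds $357,800 by $4,550, which is 4 full-or-partial $1,500 increments; reduction = 4 × $36 = $144, leaving $1,278.

$1,278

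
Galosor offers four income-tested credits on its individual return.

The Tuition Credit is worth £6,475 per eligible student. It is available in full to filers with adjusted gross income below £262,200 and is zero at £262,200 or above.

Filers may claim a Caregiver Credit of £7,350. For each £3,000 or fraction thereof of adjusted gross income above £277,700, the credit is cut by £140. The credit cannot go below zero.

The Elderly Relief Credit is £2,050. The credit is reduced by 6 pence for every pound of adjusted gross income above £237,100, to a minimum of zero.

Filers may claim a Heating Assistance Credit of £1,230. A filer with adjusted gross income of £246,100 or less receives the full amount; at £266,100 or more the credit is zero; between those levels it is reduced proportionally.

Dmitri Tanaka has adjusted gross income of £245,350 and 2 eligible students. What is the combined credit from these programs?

Tuition Credit: base = 2 × £6,475 = £12,950. £245,350 is below the £262,200 cutoff, so the full £12,950 applies.
Caregiver Credit: £245,350 is at or below the £277,700 threshold, so the full £7,350 applies.
Elderly Relief Credit: 6% of the £8,250 excess over £237,100 is £495; credit = £2,050 − £495 = £1,555.
Heating Assistance Credit: £245,350 is at or below the £246,100 threshold, so the full £1,230 applies.
Total: £12,950 + £7,350 + £1,555 + £1,230 = £23,085.

£23,085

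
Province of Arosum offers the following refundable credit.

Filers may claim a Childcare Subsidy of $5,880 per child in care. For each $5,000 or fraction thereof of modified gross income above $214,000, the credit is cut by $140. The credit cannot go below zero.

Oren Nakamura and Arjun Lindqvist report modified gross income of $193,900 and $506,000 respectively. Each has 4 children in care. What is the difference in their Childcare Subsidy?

$8,260

Oren ($193,900): Childcare Subsidy: base = 4 × $5,880 = $23,520. $193,900 is at or below the $214,000 threshold, so the full $23,520 applies.
Arjun ($506,000): Childcare Subsidy: base = 4 × $5,880 = $23,520. income exceeds $214,000 by $292,000, which is 59 full-or-partial $5,000 increments; reduction = 59 × $140 = $8,260, leaving $15,260.
Difference: |$23,520 − $15,260| = $8,260.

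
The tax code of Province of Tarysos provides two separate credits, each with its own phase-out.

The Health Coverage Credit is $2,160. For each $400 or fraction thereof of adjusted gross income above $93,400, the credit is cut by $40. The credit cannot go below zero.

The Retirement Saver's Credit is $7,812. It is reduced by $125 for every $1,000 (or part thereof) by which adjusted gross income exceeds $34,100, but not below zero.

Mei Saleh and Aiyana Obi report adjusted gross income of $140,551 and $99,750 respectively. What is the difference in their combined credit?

Mei ($140,551): Health Coverage Credit: income exceeds $93,400 by $47,151 → 118 increments × $40 = $4,720 ≥ base, so the credit is $0. Retirement Saver's Credit: income exceeds $34,100 by $106,451 → 107 increments × $125 = $13,375 ≥ base, so the credit is $0. total $0 + $0 = $0
Aiyana ($99,750): Health Coverage Credit: income exceeds $93,400 by $6,350, which is 16 full-or-partial $400 increments; reduction = 16 × $40 = $640, leaving $1,520. Retirement Saver's Credit: income exceeds $34,100 by $65,650 → 66 increments × $125 = $8,250 ≥ base, so the credit is $0. total $1,520 + $0 = $1,520
Difference: |$0 − $1,520| = $1,520.

$1,520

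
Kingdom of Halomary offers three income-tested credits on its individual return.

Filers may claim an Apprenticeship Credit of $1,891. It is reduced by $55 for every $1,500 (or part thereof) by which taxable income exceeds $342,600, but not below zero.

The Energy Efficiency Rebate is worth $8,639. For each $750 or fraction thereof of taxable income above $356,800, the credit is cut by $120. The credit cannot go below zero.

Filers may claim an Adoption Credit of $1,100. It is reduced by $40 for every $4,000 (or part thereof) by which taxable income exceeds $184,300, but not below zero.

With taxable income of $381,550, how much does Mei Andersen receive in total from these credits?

$5,140

Apprenticeship Credit: income exceeds $342,600 by $38,950, which is 26 full-or-partial $1,500 increments; reduction = 26 × $55 = $1,430, leaving $461.
Energy Efficiency Rebate: income exceeds $356,800 by $24,750, which is 33 full-or-partial $750 increments; reduction = 33 × $120 = $3,960, leaving $4,679.
Adoption Credit: income exceeds $184,300 by $197,250 → 50 increments × $40 = $2,000 ≥ base, so the credit is $0.
Total: $461 + $4,679 + $0 = $5,140.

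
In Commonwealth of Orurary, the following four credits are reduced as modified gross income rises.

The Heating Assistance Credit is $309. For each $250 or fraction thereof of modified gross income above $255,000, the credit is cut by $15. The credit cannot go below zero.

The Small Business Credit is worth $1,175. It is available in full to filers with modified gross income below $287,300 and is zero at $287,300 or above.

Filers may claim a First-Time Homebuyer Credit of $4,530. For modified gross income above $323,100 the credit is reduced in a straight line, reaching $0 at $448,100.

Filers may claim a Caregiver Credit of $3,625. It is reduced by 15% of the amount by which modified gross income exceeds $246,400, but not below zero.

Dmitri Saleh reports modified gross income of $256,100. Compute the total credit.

$8,109

Heating Assistance Credit: income exceeds $255,000 by $1,100, which is 5 full-or-partial $250 increments; reduction = 5 × $15 = $75, leaving $234.
Small Business Credit: $256,100 is below the $287,300 cutoff, so the full $1,175 applies.
First-Time Homebuyer Credit: $256,100 is at or below the $323,100 threshold, so the full $4,530 applies.
Caregiver Credit: 15% of the $9,700 excess over $246,400 is $1,455; credit = $3,625 − $1,455 = $2,170.
Total: $234 + $1,175 + $4,530 + $2,170 = $8,109.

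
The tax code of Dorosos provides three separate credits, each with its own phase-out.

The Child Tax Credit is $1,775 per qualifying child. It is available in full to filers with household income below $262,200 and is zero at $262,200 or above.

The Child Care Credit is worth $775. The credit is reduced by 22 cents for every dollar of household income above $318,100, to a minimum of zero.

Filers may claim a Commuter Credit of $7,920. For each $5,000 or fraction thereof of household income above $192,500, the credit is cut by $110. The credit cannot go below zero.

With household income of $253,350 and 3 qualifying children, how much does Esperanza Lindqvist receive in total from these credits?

Child Tax Credit: base = 3 × $1,775 = $5,325. $253,350 is below the $262,200 cutoff, so the full $5,325 applies.
Child Care Credit: $253,350 is at or below the $318,100 threshold, so the full $775 applies.
Commuter Credit: income exceeds $192,500 by $60,850, which is 13 full-or-partial $5,000 increments; reduction = 13 × $110 = $1,430, leaving $6,490.
Total: $5,325 + $775 + $6,490 = $12,590.

$12,590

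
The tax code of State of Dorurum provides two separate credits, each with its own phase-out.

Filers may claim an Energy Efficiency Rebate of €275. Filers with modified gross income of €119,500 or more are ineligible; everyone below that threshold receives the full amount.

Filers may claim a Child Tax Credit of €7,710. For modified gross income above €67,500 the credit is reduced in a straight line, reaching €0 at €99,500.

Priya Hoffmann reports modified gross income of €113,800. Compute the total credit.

Energy Efficiency Rebate: €113,800 is below the €119,500 cutoff, so the full €275 applies.
Child Tax Credit: €113,800 is at or above €99,500, so the credit is €0.
Total: €275 + €0 = €275.

€275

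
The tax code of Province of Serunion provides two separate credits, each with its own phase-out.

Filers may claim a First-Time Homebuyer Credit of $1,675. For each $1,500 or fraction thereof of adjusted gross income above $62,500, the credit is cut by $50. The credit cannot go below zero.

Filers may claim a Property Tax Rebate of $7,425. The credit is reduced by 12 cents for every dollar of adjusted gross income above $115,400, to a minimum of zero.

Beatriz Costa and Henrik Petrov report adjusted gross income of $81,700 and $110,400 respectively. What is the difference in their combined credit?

$950

Beatriz ($81,700): First-Time Homebuyer Credit: income exceeds $62,500 by $19,200, which is 13 full-or-partial $1,500 increments; reduction = 13 × $50 = $650, leaving $1,025. Property Tax Rebate: $81,700 is at or below the $115,400 threshold, so the full $7,425 applies. total $1,025 + $7,425 = $8,450
Henrik ($110,400): First-Time Homebuyer Credit: income exceeds $62,500 by $47,900, which is 32 full-or-partial $1,500 increments; reduction = 32 × $50 = $1,600, leaving $75. Property Tax Rebate: $110,400 is at or below the $115,400 threshold, so the full $7,425 applies. total $75 + $7,425 = $7,500
Difference: |$8,450 − $7,500| = $950.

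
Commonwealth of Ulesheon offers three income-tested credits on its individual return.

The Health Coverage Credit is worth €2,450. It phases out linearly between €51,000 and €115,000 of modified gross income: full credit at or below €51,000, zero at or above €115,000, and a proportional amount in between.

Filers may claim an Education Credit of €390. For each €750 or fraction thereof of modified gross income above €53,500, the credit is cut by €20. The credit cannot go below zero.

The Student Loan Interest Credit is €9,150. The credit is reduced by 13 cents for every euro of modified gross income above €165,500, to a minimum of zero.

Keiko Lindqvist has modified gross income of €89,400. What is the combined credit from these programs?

€10,130

Health Coverage Credit: €89,400 is €38,400 into a €64,000 phase-out range, leaving 25,600/64,000 of the credit: €2,450 × 25,600/64,000 = €980.
Education Credit: income exceeds €53,500 by €35,900 → 48 increments × €20 = €960 ≥ base, so the credit is €0.
Student Loan Interest Credit: €89,400 is at or below the €165,500 threshold, so the full €9,150 applies.
Total: €980 + €0 + €9,150 = €10,130.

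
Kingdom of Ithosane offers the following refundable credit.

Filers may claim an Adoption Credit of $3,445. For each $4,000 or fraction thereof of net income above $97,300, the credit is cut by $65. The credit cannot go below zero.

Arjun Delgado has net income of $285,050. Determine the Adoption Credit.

$390

Adoption Credit: income exceeds $97,300 by $187,750, which is 47 full-or-partial $4,000 increments; reduction = 47 × $65 = $3,055, leaving $390.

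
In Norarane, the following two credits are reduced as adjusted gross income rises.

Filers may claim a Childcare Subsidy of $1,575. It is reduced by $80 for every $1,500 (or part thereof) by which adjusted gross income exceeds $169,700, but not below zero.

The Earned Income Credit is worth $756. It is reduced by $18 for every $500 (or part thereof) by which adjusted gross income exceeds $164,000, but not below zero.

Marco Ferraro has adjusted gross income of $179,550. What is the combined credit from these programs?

$1,195

Childcare Subsidy: income exceeds $169,700 by $9,850, which is 7 full-or-partial $1,500 increments; reduction = 7 × $80 = $560, leaving $1,015.
Earned Income Credit: income exceeds $164,000 by $15,550, which is 32 full-or-partial $500 increments; reduction = 32 × $18 = $576, leaving $180.
Total: $1,015 + $180 = $1,195.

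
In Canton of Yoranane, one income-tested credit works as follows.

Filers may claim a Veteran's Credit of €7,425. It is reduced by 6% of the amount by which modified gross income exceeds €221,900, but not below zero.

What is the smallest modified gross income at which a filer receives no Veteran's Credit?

The credit falls by 6% of each euro above €221,900, so it reaches zero when the excess is €7,425 / 6% = €123,750: income = €221,900 + €123,750 = €345,650.

€345,650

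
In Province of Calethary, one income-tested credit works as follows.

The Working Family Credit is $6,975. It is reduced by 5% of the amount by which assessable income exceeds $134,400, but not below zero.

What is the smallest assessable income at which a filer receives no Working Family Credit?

The credit falls by 5% of each dollar above $134,400, so it reaches zero when the excess is $6,975 / 5% = $139,500: income = $134,400 + $139,500 = $273,900.

$273,900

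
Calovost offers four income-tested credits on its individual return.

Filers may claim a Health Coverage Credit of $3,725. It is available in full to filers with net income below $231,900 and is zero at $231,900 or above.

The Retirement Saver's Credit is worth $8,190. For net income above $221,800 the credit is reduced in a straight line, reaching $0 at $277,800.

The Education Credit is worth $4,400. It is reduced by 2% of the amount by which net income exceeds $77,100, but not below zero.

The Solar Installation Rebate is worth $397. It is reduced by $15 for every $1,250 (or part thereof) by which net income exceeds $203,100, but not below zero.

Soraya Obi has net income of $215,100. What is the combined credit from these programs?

Health Coverage Credit: $215,100 is below the $231,900 cutoff, so the full $3,725 applies.
Retirement Saver's Credit: $215,100 is at or below the $221,800 threshold, so the full $8,190 applies.
Education Credit: 2% of the $138,000 excess over $77,100 is $2,760; credit = $4,400 − $2,760 = $1,640.
Solar Installation Rebate: income exceeds $203,100 by $12,000, which is 10 full-or-partial $1,250 increments; reduction = 10 × $15 = $150, leaving $247.
Total: $3,725 + $8,190 + $1,640 + $247 = $13,802.

$13,802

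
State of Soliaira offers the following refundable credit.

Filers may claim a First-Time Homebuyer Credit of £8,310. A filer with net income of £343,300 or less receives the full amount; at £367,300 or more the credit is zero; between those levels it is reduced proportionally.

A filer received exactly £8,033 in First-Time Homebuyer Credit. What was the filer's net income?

£344,100

£8,033 is 8,033/8,310 of the full £8,310, so 277/8,310 of the £24,000 range has been used: income = £343,300 + £24,000 × 277/8,310 = £344,100.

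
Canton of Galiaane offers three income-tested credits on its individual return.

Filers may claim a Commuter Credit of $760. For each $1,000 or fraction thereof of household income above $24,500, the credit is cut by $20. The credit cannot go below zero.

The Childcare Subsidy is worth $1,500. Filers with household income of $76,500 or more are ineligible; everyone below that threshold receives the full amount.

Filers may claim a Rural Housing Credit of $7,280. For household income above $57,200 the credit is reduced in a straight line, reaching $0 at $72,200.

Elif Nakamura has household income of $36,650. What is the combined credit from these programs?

Commuter Credit: income exceeds $24,500 by $12,150, which is 13 full-or-partial $1,000 increments; reduction = 13 × $20 = $260, leaving $500.
Childcare Subsidy: $36,650 is below the $76,500 cutoff, so the full $1,500 applies.
Rural Housing Credit: $36,650 is at or below the $57,200 threshold, so the full $7,280 applies.
Total: $500 + $1,500 + $7,280 = $9,280.

$9,280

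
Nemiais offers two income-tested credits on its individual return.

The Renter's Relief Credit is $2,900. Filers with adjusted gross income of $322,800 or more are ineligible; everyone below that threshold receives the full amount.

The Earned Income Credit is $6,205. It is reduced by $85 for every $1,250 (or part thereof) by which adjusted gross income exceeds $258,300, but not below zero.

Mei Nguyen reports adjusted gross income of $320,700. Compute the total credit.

$4,855

Renter's Relief Credit: $320,700 is below the $322,800 cutoff, so the full $2,900 applies.
Earned Income Credit: income exceeds $258,300 by $62,400, which is 50 full-or-partial $1,250 increments; reduction = 50 × $85 = $4,250, leaving $1,955.
Total: $2,900 + $1,955 = $4,855.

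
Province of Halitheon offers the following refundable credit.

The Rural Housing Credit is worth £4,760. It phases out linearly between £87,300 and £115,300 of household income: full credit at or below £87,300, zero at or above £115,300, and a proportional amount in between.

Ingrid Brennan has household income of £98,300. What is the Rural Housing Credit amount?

Rural Housing Credit: £98,300 is £11,000 into a £28,000 phase-out range, leaving 17,000/28,000 of the credit: £4,760 × 17,000/28,000 = £2,890.

£2,890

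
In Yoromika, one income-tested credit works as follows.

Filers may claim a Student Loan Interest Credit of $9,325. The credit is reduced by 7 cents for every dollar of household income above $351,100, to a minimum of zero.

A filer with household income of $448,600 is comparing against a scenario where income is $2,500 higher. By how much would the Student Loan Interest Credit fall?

At $448,600 — 7% of the $97,500 excess over $351,100 is $6,825; credit = $9,325 − $6,825 = $2,500.
At $451,100 — 7% of the $100,000 excess over $351,100 is $7,000; credit = $9,325 − $7,000 = $2,325.
Lost: $2,500 − $2,325 = $175.

$175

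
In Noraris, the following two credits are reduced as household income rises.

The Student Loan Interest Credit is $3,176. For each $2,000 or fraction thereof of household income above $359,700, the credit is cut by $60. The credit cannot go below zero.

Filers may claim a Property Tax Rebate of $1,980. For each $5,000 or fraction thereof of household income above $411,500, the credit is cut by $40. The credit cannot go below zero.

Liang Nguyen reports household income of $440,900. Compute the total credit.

$2,456

Student Loan Interest Credit: income exceeds $359,700 by $81,200, which is 41 full-or-partial $2,000 increments; reduction = 41 × $60 = $2,460, leaving $716.
Property Tax Rebate: income exceeds $411,500 by $29,400, which is 6 full-or-partial $5,000 increments; reduction = 6 × $40 = $240, leaving $1,740.
Total: $716 + $1,740 = $2,456.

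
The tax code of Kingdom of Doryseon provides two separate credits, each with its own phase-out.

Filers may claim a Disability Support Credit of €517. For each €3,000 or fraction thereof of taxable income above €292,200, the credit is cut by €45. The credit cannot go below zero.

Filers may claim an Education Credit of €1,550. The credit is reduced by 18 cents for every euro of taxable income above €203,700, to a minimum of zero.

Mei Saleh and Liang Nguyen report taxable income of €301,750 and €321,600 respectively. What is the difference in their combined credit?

€270

Mei (€301,750): Disability Support Credit: income exceeds €292,200 by €9,550, which is 4 full-or-partial €3,000 increments; reduction = 4 × €45 = €180, leaving €337. Education Credit: 18% of the €98,050 excess over €203,700 is €17,649 ≥ base, so the credit is €0. total €337 + €0 = €337
Liang (€321,600): Disability Support Credit: income exceeds €292,200 by €29,400, which is 10 full-or-partial €3,000 increments; reduction = 10 × €45 = €450, leaving €67. Education Credit: 18% of the €117,900 excess over €203,700 is €21,222 ≥ base, so the credit is €0. total €67 + €0 = €67
Difference: |€337 − €67| = €270.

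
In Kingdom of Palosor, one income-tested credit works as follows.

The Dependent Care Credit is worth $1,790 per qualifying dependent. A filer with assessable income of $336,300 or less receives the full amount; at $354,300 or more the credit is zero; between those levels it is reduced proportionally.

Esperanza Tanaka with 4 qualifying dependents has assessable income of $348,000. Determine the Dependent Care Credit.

$2,506

Dependent Care Credit: base = 4 × $1,790 = $7,160. $348,000 is $11,700 into a $18,000 phase-out range, leaving 6,300/18,000 of the credit: $7,160 × 6,300/18,000 = $2,506.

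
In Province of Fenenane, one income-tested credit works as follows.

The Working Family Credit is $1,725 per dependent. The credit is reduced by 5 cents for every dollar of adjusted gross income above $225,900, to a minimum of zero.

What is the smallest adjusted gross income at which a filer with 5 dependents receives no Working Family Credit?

$398,400

Full credit = 5 × $1,725 = $8,625.
The credit falls by 5% of each dollar above $225,900, so it reaches zero when the excess is $8,625 / 5% = $172,500: income = $225,900 + $172,500 = $398,400.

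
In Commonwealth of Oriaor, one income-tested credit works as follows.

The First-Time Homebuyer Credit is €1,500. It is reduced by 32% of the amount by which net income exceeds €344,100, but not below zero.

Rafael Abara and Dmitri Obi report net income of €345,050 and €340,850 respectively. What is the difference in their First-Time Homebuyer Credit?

Rafael (€345,050): First-Time Homebuyer Credit: 32% of the €950 excess over €344,100 is €304; credit = €1,500 − €304 = €1,196.
Dmitri (€340,850): First-Time Homebuyer Credit: €340,850 is at or below the €344,100 threshold, so the full €1,500 applies.
Difference: |€1,196 − €1,500| = €304.

€304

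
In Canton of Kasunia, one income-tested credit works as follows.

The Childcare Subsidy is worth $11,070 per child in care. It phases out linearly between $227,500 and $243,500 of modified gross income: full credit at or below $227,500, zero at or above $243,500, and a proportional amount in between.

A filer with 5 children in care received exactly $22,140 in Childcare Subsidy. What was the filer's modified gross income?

Full credit = 5 × $11,070 = $55,350.
$22,140 is 22,140/55,350 of the full $55,350, so 33,210/55,350 of the $16,000 range has been used: income = $227,500 + $16,000 × 33,210/55,350 = $237,100.

$237,100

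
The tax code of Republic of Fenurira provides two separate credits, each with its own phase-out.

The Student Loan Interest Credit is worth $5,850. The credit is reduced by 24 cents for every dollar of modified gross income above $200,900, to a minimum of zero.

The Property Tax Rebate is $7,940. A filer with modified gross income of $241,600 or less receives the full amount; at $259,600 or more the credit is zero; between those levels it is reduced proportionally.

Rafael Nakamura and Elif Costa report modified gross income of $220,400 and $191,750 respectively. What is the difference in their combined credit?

$4,680

Rafael ($220,400): Student Loan Interest Credit: 24% of the $19,500 excess over $200,900 is $4,680; credit = $5,850 − $4,680 = $1,170. Property Tax Rebate: $220,400 is at or below the $241,600 threshold, so the full $7,940 applies. total $1,170 + $7,940 = $9,110
Elif ($191,750): Student Loan Interest Credit: $191,750 is at or below the $200,900 threshold, so the full $5,850 applies. Property Tax Rebate: $191,750 is at or below the $241,600 threshold, so the full $7,940 applies. total $5,850 + $7,940 = $13,790
Difference: |$9,110 − $13,790| = $4,680.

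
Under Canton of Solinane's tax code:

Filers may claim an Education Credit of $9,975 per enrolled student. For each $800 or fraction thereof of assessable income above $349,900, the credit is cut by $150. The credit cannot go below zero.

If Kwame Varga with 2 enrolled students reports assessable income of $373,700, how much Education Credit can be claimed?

Education Credit: base = 2 × $9,975 = $19,950. income exceeds $349,900 by $23,800, which is 30 full-or-partial $800 increments; reduction = 30 × $150 = $4,500, leaving $15,450.

$15,450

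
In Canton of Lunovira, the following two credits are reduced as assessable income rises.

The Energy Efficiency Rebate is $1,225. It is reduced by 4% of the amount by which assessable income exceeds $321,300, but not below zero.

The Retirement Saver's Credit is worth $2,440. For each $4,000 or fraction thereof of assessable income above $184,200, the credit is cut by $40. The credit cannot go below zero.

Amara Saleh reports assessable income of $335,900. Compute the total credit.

Energy Efficiency Rebate: 4% of the $14,600 excess over $321,300 is $584; credit = $1,225 − $584 = $641.
Retirement Saver's Credit: income exceeds $184,200 by $151,700, which is 38 full-or-partial $4,000 increments; reduction = 38 × $40 = $1,520, leaving $920.
Total: $641 + $920 = $1,561.

$1,561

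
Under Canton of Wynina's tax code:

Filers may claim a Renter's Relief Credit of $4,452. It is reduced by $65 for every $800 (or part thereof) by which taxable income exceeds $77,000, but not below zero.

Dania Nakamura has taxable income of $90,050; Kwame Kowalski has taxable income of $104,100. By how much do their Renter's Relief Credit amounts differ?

Dania ($90,050): Renter's Relief Credit: income exceeds $77,000 by $13,050, which is 17 full-or-partial $800 increments; reduction = 17 × $65 = $1,105, leaving $3,347.
Kwame ($104,100): Renter's Relief Credit: income exceeds $77,000 by $27,100, which is 34 full-or-partial $800 increments; reduction = 34 × $65 = $2,210, leaving $2,242.
Difference: |$3,347 − $2,242| = $1,105.

$1,105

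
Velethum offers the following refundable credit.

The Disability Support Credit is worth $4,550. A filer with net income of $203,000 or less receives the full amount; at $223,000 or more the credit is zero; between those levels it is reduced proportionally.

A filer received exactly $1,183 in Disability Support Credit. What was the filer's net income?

$1,183 is 1,183/4,550 of the full $4,550, so 3,367/4,550 of the $20,000 range has been used: income = $203,000 + $20,000 × 3,367/4,550 = $217,800.

$217,800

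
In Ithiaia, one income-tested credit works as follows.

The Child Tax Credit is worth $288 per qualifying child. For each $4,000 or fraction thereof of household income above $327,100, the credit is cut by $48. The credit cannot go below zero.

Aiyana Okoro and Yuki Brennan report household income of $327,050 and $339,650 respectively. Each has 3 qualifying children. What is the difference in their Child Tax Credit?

Aiyana ($327,050): Child Tax Credit: base = 3 × $288 = $864. $327,050 is at or below the $327,100 threshold, so the full $864 applies.
Yuki ($339,650): Child Tax Credit: base = 3 × $288 = $864. income exceeds $327,100 by $12,550, which is 4 full-or-partial $4,000 increments; reduction = 4 × $48 = $192, leaving $672.
Difference: |$864 − $672| = $192.

$192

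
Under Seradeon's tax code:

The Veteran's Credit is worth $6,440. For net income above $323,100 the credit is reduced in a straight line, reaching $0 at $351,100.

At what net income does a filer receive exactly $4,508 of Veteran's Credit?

$331,500

$4,508 is 4,508/6,440 of the full $6,440, so 1,932/6,440 of the $28,000 range has been used: income = $323,100 + $28,000 × 1,932/6,440 = $331,500.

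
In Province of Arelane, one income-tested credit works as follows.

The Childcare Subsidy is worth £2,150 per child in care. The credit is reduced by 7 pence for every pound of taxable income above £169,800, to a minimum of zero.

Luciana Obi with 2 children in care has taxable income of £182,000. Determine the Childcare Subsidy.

£3,446

Childcare Subsidy: base = 2 × £2,150 = £4,300. 7% of the £12,200 excess over £169,800 is £854; credit = £4,300 − £854 = £3,446.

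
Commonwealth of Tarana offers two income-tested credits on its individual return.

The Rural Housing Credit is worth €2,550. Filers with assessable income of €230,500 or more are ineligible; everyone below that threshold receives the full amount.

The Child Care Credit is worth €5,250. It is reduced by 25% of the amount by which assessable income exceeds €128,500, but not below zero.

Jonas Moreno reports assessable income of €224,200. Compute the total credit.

Rural Housing Credit: €224,200 is below the €230,500 cutoff, so the full €2,550 applies.
Child Care Credit: 25% of the €95,700 excess over €128,500 is €23,925 ≥ base, so the credit is €0.
Total: €2,550 + €0 = €2,550.

€2,550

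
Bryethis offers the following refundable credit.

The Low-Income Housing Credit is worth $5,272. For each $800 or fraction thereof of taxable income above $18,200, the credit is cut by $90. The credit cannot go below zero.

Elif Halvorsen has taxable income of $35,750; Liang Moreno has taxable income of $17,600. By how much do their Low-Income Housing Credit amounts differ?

$1,980

Elif ($35,750): Low-Income Housing Credit: income exceeds $18,200 by $17,550, which is 22 full-or-partial $800 increments; reduction = 22 × $90 = $1,980, leaving $3,292.
Liang ($17,600): Low-Income Housing Credit: $17,600 is at or below the $18,200 threshold, so the full $5,272 applies.
Difference: |$3,292 − $5,272| = $1,980.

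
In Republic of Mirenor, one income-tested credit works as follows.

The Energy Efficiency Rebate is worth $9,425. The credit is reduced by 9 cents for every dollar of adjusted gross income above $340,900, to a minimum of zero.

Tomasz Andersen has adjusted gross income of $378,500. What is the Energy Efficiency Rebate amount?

$6,041

Energy Efficiency Rebate: 9% of the $37,600 excess over $340,900 is $3,384; credit = $9,425 − $3,384 = $6,041.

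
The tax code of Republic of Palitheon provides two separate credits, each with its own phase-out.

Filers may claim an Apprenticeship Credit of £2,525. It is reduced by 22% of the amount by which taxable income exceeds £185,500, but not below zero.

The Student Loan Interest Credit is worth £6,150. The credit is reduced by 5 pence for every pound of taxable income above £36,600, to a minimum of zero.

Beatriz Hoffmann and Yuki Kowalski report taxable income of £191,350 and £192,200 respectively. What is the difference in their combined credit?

£187

Beatriz (£191,350): Apprenticeship Credit: 22% of the £5,850 excess over £185,500 is £1,287; credit = £2,525 − £1,287 = £1,238. Student Loan Interest Credit: 5% of the £154,750 excess over £36,600 is £7,737.50 ≥ base, so the credit is £0. total £1,238 + £0 = £1,238
Yuki (£192,200): Apprenticeship Credit: 22% of the £6,700 excess over £185,500 is £1,474; credit = £2,525 − £1,474 = £1,051. Student Loan Interest Credit: 5% of the £155,600 excess over £36,600 is £7,780 ≥ base, so the credit is £0. total £1,051 + £0 = £1,051
Difference: |£1,238 − £1,051| = £187.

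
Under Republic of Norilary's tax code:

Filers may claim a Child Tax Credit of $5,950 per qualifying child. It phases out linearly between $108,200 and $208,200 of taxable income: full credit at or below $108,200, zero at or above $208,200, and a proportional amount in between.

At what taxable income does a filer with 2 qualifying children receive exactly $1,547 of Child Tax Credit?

$195,200

Full credit = 2 × $5,950 = $11,900.
$1,547 is 1,547/11,900 of the full $11,900, so 10,353/11,900 of the $100,000 range has been used: income = $108,200 + $100,000 × 10,353/11,900 = $195,200.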